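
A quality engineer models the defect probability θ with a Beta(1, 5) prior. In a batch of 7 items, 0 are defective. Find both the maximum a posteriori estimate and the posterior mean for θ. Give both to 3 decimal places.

Posterior: Beta(1+0, 5+7) = Beta(1, 12).
Since α = 1 ≤ 1 and β > 1, the Beta density is monotone decreasing on [0,1]; the mode is at 0.
Mean = 1/(1+12) = 0.077.
Right-skewed posterior ⇒ mode < mean.

MAP: 0.000. Posterior mean: 0.077.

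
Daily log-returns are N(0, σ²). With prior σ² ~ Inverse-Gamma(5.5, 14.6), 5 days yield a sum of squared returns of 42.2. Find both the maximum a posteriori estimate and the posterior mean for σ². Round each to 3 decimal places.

σ²_MAP = 3.967, E[σ²|data] = 5.100

Posterior: Inverse-Gamma(shape = 5.5+5/2 = 8.0, scale = 14.6+42.2/2 = 35.7).
Mode = β/(α+1) = 35.7/9.0 = 3.967.
Mean = β/(α−1) = 35.7/7.0 = 5.100.
Mean > mode: the posterior has a right tail.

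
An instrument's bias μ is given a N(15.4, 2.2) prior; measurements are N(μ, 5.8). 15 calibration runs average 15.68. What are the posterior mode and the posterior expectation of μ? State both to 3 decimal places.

MAP = 15.638; posterior mean = 15.638

Posterior for μ is Normal. Precision-weighted mean: (1/2.2·15.4 + 15/5.8·15.68) / (1/2.2 + 15/5.8) = 15.638.
A Normal posterior is symmetric, so mode = mean.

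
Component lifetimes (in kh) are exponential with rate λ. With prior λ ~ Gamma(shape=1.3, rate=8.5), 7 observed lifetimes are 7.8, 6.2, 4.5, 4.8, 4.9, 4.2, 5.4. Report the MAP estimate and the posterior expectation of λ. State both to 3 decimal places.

MAP estimate = 0.158, posterior expectation = 0.179

Σ times = 37.8. Posterior: Gamma(shape = 1.3+7 = 8.3, rate = 8.5+37.8 = 46.3).
Mode = (α−1)/β = 7.3/46.3 = 0.158.
Mean = α/β = 8.3/46.3 = 0.179.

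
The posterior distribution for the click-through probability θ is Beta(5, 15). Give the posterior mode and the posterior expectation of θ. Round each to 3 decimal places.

Mode = (5−1)/(5+15−2) = 4/18 = 0.222.
Mean = 5/(5+15) = 5/20 = 0.250.
Right-skewed posterior ⇒ mode < mean.

MAP: 0.222. Posterior mean: 0.250.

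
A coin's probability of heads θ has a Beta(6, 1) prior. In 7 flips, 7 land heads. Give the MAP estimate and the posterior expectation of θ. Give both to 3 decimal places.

MAP: 1.000. Posterior mean: 0.929.

Posterior: Beta(6+7, 1+0) = Beta(13, 1).
Since β = 1 ≤ 1 and α > 1, the Beta density is monotone increasing on [0,1]; the mode is at 1.
Mean = 13/(13+1) = 0.929.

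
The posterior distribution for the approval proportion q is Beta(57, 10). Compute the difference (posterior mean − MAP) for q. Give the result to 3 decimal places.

Mode = (57−1)/(57+10−2) = 56/65 = 0.862.
Mean = 57/(57+10) = 57/67 = 0.851.
Difference = 0.851 − 0.862 = -0.011.

-0.011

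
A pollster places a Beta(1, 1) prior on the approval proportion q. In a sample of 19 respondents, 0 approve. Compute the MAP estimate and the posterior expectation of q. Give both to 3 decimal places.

MAP = 0.000, posterior mean = 0.048

Posterior: Beta(1+0, 1+19) = Beta(1, 20).
Since α = 1 ≤ 1 and β > 1, the Beta density is monotone decreasing on [0,1]; the mode is at 0.
Mean = 1/(1+20) = 0.048.
Right-skewed posterior ⇒ mode < mean.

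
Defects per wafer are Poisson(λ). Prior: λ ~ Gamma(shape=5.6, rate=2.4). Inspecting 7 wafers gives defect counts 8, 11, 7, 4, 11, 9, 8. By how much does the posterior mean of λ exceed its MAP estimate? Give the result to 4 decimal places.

Σ counts = 58. Posterior: Gamma(shape = 5.6+58 = 63.6, rate = 2.4+7 = 9.4).
Mode = (α−1)/β = 62.6/9.4 = 6.6596.
Mean = α/β = 63.6/9.4 = 6.7660.
Difference = 6.7660 − 6.6596 = 0.1064.
Right-skewed posterior ⇒ mode < mean.

0.1064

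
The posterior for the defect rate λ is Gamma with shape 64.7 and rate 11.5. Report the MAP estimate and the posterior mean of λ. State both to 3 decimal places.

MAP: 5.539. Posterior mean: 5.626.

Mode = (α−1)/β = 63.7/11.5 = 5.539.
Mean = α/β = 64.7/11.5 = 5.626.
The posterior is right-skewed, so the mean exceeds the mode.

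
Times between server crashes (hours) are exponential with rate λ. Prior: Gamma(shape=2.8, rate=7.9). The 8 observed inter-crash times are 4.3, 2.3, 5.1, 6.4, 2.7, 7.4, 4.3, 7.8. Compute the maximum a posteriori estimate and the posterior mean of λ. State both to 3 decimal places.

Σ times = 40.3. Posterior: Gamma(shape = 2.8+8 = 10.8, rate = 7.9+40.3 = 48.2).
Mode = (α−1)/β = 9.8/48.2 = 0.203.
Mean = α/β = 10.8/48.2 = 0.224.

MAP = 0.203; posterior mean = 0.224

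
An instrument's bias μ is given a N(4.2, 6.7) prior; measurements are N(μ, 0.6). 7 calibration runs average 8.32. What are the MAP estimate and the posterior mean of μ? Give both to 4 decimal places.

μ_MAP = 8.2680, E[μ|data] = 8.2680

Posterior for μ is Normal. Precision-weighted mean: (1/6.7·4.2 + 7/0.6·8.32) / (1/6.7 + 7/0.6) = 8.2680.
A Normal posterior is symmetric, so mode = mean.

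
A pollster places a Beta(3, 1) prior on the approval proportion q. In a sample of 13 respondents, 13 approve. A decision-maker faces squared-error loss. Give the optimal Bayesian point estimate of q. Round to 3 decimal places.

0.941

Posterior: Beta(3+13, 1+0) = Beta(16, 1).
Since β = 1 ≤ 1 and α > 1, the Beta density is monotone increasing on [0,1]; the mode is at 1.
Mean = 16/(16+1) = 0.941.
Squared-error loss ⇒ the optimal estimator is the posterior mean.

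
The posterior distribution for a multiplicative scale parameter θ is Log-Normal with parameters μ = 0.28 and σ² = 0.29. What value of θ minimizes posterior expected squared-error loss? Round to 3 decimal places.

Mode = exp(μ − σ²) = exp(-0.01) = 0.990.
Mean = exp(μ + σ²/2) = exp(0.425) = 1.530.
Squared-error loss ⇒ the optimal estimator is the posterior mean.

1.530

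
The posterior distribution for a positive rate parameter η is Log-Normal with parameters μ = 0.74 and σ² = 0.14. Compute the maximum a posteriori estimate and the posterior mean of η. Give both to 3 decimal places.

η_MAP = 1.822, E[η|data] = 2.248

Mode = exp(μ − σ²) = exp(0.60) = 1.822.
Mean = exp(μ + σ²/2) = exp(0.810) = 2.248.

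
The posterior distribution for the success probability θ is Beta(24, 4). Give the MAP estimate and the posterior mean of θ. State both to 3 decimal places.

θ_MAP = 0.885, E[θ|data] = 0.857

Mode = (24−1)/(24+4−2) = 23/26 = 0.885.
Mean = 24/(24+4) = 24/28 = 0.857.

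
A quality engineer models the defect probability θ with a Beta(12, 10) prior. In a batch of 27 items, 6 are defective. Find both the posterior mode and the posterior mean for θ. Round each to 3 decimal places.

MAP = 0.362, posterior mean = 0.367

Posterior: Beta(12+6, 10+21) = Beta(18, 31).
Mode = (18−1)/(18+31−2) = 17/47 = 0.362.
Mean = 18/(18+31) = 18/49 = 0.367.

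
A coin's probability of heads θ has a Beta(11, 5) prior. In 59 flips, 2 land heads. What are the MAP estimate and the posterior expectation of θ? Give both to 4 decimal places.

θ_MAP = 0.1644, E[θ|data] = 0.1733

Posterior: Beta(11+2, 5+57) = Beta(13, 62).
Mode = (13−1)/(13+62−2) = 12/73 = 0.1644.
Mean = 13/(13+62) = 13/75 = 0.1733.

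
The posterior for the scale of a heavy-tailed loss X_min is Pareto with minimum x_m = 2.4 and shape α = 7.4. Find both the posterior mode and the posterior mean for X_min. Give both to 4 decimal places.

The Pareto density is strictly decreasing on [x_m, ∞), so the mode is x_m = 2.4000.
Mean = α·x_m/(α−1) = 7.4·2.4/6.4 = 2.7750.
The mean is pulled above the mode by the posterior's right skew.

posterior mode = 2.4000, posterior mean = 2.7750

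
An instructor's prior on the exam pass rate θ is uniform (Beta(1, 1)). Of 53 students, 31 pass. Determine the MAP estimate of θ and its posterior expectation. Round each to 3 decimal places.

Posterior: Beta(1+31, 1+22) = Beta(32, 23).
Mode = (32−1)/(32+23−2) = 31/53 = 0.585.
Mean = 32/(32+23) = 32/55 = 0.582.

MAP = 0.585, posterior mean = 0.582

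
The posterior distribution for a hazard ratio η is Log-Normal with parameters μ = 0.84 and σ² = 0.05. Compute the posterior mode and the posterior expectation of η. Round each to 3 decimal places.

Mode = exp(μ − σ²) = exp(0.79) = 2.203.
Mean = exp(μ + σ²/2) = exp(0.865) = 2.375.
Right-skewed posterior ⇒ mode < mean.

η_MAP = 2.203, E[η|data] = 2.375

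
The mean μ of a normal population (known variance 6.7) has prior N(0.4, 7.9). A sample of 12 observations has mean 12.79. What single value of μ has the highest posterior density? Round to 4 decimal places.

11.9721

Posterior for μ is Normal. Precision-weighted mean: (1/7.9·0.4 + 12/6.7·12.79) / (1/7.9 + 12/6.7) = 11.9721.
A Normal posterior is symmetric, so mode = mean.
This is the posterior mode — the MAP estimate.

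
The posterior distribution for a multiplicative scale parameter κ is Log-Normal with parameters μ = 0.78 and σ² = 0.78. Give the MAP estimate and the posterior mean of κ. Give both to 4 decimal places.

MAP = 1.0000; posterior mean = 3.2220

Mode = exp(μ − σ²) = exp(0.00) = 1.0000.
Mean = exp(μ + σ²/2) = exp(1.170) = 3.2220.
The posterior is right-skewed, so the mean exceeds the mode.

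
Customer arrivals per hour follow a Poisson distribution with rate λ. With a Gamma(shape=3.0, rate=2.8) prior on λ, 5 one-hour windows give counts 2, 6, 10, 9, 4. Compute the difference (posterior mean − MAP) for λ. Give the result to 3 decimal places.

Σ counts = 31. Posterior: Gamma(shape = 3.0+31 = 34.0, rate = 2.8+5 = 7.8).
Mode = (α−1)/β = 33.0/7.8 = 4.231.
Mean = α/β = 34.0/7.8 = 4.359.
Difference = 4.359 − 4.231 = 0.128.

0.128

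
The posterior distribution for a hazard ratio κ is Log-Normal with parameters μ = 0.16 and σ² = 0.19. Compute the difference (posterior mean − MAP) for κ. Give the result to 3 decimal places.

Mode = exp(μ − σ²) = exp(-0.03) = 0.970.
Mean = exp(μ + σ²/2) = exp(0.255) = 1.290.
Difference = 1.290 − 0.970 = 0.320.
The posterior is right-skewed, so the mean exceeds the mode.

0.320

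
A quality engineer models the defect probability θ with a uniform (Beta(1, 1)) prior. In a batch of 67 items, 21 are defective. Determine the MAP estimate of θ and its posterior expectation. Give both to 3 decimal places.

Posterior: Beta(1+21, 1+46) = Beta(22, 47).
Mode = (22−1)/(22+47−2) = 21/67 = 0.313.
With a flat prior the MAP equals the MLE, 21/67.
Mean = 22/(22+47) = 22/69 = 0.319.
Right-skewed posterior ⇒ mode < mean.

MAP = 0.313; posterior mean = 0.319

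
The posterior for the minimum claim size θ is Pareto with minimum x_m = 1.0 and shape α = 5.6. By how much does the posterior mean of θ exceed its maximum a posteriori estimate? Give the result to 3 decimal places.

The Pareto density is strictly decreasing on [x_m, ∞), so the mode is x_m = 1.000.
Mean = α·x_m/(α−1) = 5.6·1.0/4.6 = 1.217.
Difference = 1.217 − 1.000 = 0.217.

0.217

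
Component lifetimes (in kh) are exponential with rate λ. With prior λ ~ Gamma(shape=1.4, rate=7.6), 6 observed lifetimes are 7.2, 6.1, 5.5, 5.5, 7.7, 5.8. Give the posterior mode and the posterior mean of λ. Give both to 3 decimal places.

posterior mode = 0.141, posterior mean = 0.163

Σ times = 37.8. Posterior: Gamma(shape = 1.4+6 = 7.4, rate = 7.6+37.8 = 45.4).
Mode = (α−1)/β = 6.4/45.4 = 0.141.
Mean = α/β = 7.4/45.4 = 0.163.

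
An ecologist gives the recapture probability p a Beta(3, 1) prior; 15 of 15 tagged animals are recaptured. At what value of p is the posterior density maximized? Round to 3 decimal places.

Posterior: Beta(3+15, 1+0) = Beta(18, 1).
Since β = 1 ≤ 1 and α > 1, the Beta density is monotone increasing on [0,1]; the mode is at 1.
Mean = 18/(18+1) = 0.947.
This is the posterior mode — the MAP estimate.

1.000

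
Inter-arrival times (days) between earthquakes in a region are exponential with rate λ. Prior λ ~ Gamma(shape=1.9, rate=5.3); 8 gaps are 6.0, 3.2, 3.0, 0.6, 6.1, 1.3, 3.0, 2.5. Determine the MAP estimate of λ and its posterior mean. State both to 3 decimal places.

Σ times = 25.7. Posterior: Gamma(shape = 1.9+8 = 9.9, rate = 5.3+25.7 = 31.0).
Mode = (α−1)/β = 8.9/31.0 = 0.287.
Mean = α/β = 9.9/31.0 = 0.319.

MAP = 0.287, posterior mean = 0.319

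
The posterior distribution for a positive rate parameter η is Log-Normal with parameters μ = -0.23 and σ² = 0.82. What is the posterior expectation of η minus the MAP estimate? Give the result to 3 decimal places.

Mode = exp(μ − σ²) = exp(-1.05) = 0.350.
Mean = exp(μ + σ²/2) = exp(0.180) = 1.197.
Difference = 1.197 − 0.350 = 0.847.
The mean is pulled above the mode by the posterior's right skew.

0.847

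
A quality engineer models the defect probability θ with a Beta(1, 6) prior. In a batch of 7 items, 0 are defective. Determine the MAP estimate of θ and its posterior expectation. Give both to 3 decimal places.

MAP = 0.000, posterior mean = 0.071

Posterior: Beta(1+0, 6+7) = Beta(1, 13).
Since α = 1 ≤ 1 and β > 1, the Beta density is monotone decreasing on [0,1]; the mode is at 0.
Mean = 1/(1+13) = 0.071.
Mean > mode: the posterior has a right tail.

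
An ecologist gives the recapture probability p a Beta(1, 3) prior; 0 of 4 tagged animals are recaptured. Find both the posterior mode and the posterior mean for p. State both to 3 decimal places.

MAP = 0.000, posterior mean = 0.125

Posterior: Beta(1+0, 3+4) = Beta(1, 7).
Since α = 1 ≤ 1 and β > 1, the Beta density is monotone decreasing on [0,1]; the mode is at 0.
Mean = 1/(1+7) = 0.125.
The posterior is right-skewed, so the mean exceeds the mode.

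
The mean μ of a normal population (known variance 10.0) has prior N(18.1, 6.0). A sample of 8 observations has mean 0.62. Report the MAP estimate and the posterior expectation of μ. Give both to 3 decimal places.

MAP = 3.634; posterior mean = 3.634

Posterior for μ is Normal. Precision-weighted mean: (1/6.0·18.1 + 8/10.0·0.62) / (1/6.0 + 8/10.0) = 3.634.
A Normal posterior is symmetric, so mode = mean.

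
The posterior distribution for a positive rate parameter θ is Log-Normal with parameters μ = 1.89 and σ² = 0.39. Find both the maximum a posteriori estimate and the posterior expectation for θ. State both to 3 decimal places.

Mode = exp(μ − σ²) = exp(1.50) = 4.482.
Mean = exp(μ + σ²/2) = exp(2.085) = 8.045.
Mean > mode: the posterior has a right tail.

MAP = 4.482; posterior mean = 8.045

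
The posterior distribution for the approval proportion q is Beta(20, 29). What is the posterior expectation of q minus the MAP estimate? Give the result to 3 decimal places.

Mode = (20−1)/(20+29−2) = 19/47 = 0.404.
Mean = 20/(20+29) = 20/49 = 0.408.
Difference = 0.408 − 0.404 = 0.004.

0.004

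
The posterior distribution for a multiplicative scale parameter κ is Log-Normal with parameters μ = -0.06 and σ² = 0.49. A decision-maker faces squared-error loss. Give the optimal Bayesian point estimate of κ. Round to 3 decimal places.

1.203

Mode = exp(μ − σ²) = exp(-0.55) = 0.577.
Mean = exp(μ + σ²/2) = exp(0.185) = 1.203.
Squared-error loss ⇒ the optimal estimator is the posterior mean.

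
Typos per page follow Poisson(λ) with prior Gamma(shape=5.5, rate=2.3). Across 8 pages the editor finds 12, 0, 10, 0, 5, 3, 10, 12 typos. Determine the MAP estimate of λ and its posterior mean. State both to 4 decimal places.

Σ counts = 52. Posterior: Gamma(shape = 5.5+52 = 57.5, rate = 2.3+8 = 10.3).
Mode = (α−1)/β = 56.5/10.3 = 5.4854.
Mean = α/β = 57.5/10.3 = 5.5825.

MAP = 5.4854, posterior mean = 5.5825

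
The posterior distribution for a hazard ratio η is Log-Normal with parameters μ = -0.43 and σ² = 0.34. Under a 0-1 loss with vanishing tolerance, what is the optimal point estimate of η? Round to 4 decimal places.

0.4630

Mode = exp(μ − σ²) = exp(-0.77) = 0.4630.
Mean = exp(μ + σ²/2) = exp(-0.260) = 0.7711.
This is the posterior mode — the MAP estimate.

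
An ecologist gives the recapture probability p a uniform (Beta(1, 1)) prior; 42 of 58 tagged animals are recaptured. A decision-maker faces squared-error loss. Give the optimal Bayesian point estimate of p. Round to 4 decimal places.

Posterior: Beta(1+42, 1+16) = Beta(43, 17).
Mode = (43−1)/(43+17−2) = 42/58 = 0.7241.
Mean = 43/(43+17) = 43/60 = 0.7167.
Squared-error loss ⇒ the optimal estimator is the posterior mean.

0.7167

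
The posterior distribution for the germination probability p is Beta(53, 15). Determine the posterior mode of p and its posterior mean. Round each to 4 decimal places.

Mode = (53−1)/(53+15−2) = 52/66 = 0.7879.
Mean = 53/(53+15) = 53/68 = 0.7794.
The posterior is left-skewed, so the mode exceeds the mean.

MAP = 0.7879; posterior mean = 0.7794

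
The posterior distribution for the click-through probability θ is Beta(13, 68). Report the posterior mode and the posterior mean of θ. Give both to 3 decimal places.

posterior mode = 0.152, posterior mean = 0.160

Mode = (13−1)/(13+68−2) = 12/79 = 0.152.
Mean = 13/(13+68) = 13/81 = 0.160.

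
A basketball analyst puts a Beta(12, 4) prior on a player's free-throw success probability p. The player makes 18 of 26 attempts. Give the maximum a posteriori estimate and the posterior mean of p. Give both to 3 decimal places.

Posterior: Beta(12+18, 4+8) = Beta(30, 12).
Mode = (30−1)/(30+12−2) = 29/40 = 0.725.
Mean = 30/(30+12) = 30/42 = 0.714.

maximum a posteriori estimate = 0.725, posterior mean = 0.714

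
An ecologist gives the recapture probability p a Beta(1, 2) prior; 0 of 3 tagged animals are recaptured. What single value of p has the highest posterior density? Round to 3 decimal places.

0.000

Posterior: Beta(1+0, 2+3) = Beta(1, 5).
Since α = 1 ≤ 1 and β > 1, the Beta density is monotone decreasing on [0,1]; the mode is at 0.
Mean = 1/(1+5) = 0.167.
This is the posterior mode — the MAP estimate.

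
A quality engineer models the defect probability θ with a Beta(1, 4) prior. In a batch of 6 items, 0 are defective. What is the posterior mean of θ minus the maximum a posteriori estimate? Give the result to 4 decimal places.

0.0909

Posterior: Beta(1+0, 4+6) = Beta(1, 10).
Since α = 1 ≤ 1 and β > 1, the Beta density is monotone decreasing on [0,1]; the mode is at 0.
Mean = 1/(1+10) = 0.0909.
Difference = 0.0909 − 0.0000 = 0.0909.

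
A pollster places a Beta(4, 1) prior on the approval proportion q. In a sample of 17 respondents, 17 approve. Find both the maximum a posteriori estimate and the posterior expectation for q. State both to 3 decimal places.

Posterior: Beta(4+17, 1+0) = Beta(21, 1).
Since β = 1 ≤ 1 and α > 1, the Beta density is monotone increasing on [0,1]; the mode is at 1.
Mean = 21/(21+1) = 0.955.

MAP: 1.000. Posterior mean: 0.955.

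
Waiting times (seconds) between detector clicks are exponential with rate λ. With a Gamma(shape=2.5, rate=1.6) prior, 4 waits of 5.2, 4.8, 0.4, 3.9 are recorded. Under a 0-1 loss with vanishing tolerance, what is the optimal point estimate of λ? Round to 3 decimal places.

0.346

Σ times = 14.3. Posterior: Gamma(shape = 2.5+4 = 6.5, rate = 1.6+14.3 = 15.9).
Mode = (α−1)/β = 5.5/15.9 = 0.346.
Mean = α/β = 6.5/15.9 = 0.409.
This is the posterior mode — the MAP estimate.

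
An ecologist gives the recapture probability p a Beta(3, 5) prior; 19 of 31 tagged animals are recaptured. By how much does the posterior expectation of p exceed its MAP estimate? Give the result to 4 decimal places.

Posterior: Beta(3+19, 5+12) = Beta(22, 17).
Mode = (22−1)/(22+17−2) = 21/37 = 0.5676.
Mean = 22/(22+17) = 22/39 = 0.5641.
Difference = 0.5641 − 0.5676 = -0.0035.
Mode > mean: the posterior has a left tail.

-0.0035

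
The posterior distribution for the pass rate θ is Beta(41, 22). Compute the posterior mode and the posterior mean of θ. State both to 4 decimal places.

Mode = (41−1)/(41+22−2) = 40/61 = 0.6557.
Mean = 41/(41+22) = 41/63 = 0.6508.

θ_MAP = 0.6557, E[θ|data] = 0.6508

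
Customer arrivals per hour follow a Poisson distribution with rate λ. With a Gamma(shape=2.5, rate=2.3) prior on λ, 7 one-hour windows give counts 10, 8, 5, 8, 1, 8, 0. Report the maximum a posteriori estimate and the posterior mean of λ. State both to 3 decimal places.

MAP: 4.462. Posterior mean: 4.570.

Σ counts = 40. Posterior: Gamma(shape = 2.5+40 = 42.5, rate = 2.3+7 = 9.3).
Mode = (α−1)/β = 41.5/9.3 = 4.462.
Mean = α/β = 42.5/9.3 = 4.570.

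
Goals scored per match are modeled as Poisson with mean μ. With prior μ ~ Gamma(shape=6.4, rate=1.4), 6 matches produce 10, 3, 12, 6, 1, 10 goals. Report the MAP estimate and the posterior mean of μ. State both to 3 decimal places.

Σ counts = 42. Posterior: Gamma(shape = 6.4+42 = 48.4, rate = 1.4+6 = 7.4).
Mode = (α−1)/β = 47.4/7.4 = 6.405.
Mean = α/β = 48.4/7.4 = 6.541.

μ_MAP = 6.405, E[μ|data] = 6.541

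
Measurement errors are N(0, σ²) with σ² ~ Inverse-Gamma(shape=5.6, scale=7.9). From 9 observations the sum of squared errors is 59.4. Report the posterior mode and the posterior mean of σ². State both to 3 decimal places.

Posterior: Inverse-Gamma(shape = 5.6+9/2 = 10.1, scale = 7.9+59.4/2 = 37.6).
Mode = β/(α+1) = 37.6/11.1 = 3.387.
Mean = β/(α−1) = 37.6/9.1 = 4.132.

posterior mode = 3.387, posterior mean = 4.132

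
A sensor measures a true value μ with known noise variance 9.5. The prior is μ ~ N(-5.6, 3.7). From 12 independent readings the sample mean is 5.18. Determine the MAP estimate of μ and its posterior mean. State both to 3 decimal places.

Posterior for μ is Normal. Precision-weighted mean: (1/3.7·-5.6 + 12/9.5·5.18) / (1/3.7 + 12/9.5) = 3.280.
A Normal posterior is symmetric, so mode = mean.

MAP estimate = 3.280, posterior mean = 3.280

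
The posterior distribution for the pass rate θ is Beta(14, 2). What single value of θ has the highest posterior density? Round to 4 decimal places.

0.9286

Mode = (14−1)/(14+2−2) = 13/14 = 0.9286.
Mean = 14/(14+2) = 14/16 = 0.8750.
This is the posterior mode — the MAP estimate.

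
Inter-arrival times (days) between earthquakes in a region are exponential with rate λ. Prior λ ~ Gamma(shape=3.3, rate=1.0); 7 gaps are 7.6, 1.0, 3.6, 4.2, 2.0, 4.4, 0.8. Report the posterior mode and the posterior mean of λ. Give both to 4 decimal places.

posterior mode = 0.3780, posterior mean = 0.4187

Σ times = 23.6. Posterior: Gamma(shape = 3.3+7 = 10.3, rate = 1.0+23.6 = 24.6).
Mode = (α−1)/β = 9.3/24.6 = 0.3780.
Mean = α/β = 10.3/24.6 = 0.4187.
Mean > mode: the posterior has a right tail.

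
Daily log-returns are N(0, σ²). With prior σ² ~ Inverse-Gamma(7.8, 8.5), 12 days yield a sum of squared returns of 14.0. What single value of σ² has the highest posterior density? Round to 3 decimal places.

1.047

Posterior: Inverse-Gamma(shape = 7.8+12/2 = 13.8, scale = 8.5+14.0/2 = 15.5).
Mode = β/(α+1) = 15.5/14.8 = 1.047.
Mean = β/(α−1) = 15.5/12.8 = 1.211.
This is the posterior mode — the MAP estimate.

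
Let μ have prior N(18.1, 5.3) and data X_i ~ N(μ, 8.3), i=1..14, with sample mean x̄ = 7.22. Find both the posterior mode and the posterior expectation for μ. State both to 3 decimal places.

MAP = 8.315; posterior mean = 8.315

Posterior for μ is Normal. Precision-weighted mean: (1/5.3·18.1 + 14/8.3·7.22) / (1/5.3 + 14/8.3) = 8.315.
A Normal posterior is symmetric, so mode = mean.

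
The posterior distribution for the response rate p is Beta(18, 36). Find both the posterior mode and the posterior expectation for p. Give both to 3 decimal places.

Mode = (18−1)/(18+36−2) = 17/52 = 0.327.
Mean = 18/(18+36) = 18/54 = 0.333.

posterior mode = 0.327, posterior expectation = 0.333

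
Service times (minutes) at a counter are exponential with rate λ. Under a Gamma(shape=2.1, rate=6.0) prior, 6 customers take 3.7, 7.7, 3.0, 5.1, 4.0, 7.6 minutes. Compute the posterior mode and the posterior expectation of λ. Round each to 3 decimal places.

MAP = 0.191, posterior mean = 0.218

Σ times = 31.1. Posterior: Gamma(shape = 2.1+6 = 8.1, rate = 6.0+31.1 = 37.1).
Mode = (α−1)/β = 7.1/37.1 = 0.191.
Mean = α/β = 8.1/37.1 = 0.218.
Mean > mode: the posterior has a right tail.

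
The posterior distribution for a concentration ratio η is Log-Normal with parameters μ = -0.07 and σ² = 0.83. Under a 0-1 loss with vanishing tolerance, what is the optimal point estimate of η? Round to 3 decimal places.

Mode = exp(μ − σ²) = exp(-0.90) = 0.407.
Mean = exp(μ + σ²/2) = exp(0.345) = 1.412.
This is the posterior mode — the MAP estimate.

0.407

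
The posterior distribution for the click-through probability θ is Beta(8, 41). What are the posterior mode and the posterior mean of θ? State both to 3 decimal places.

Mode = (8−1)/(8+41−2) = 7/47 = 0.149.
Mean = 8/(8+41) = 8/49 = 0.163.

MAP: 0.149. Posterior mean: 0.163.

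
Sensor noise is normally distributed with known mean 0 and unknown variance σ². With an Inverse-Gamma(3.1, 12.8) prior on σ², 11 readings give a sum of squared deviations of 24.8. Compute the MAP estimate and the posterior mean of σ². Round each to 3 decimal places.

MAP: 2.625. Posterior mean: 3.316.

Posterior: Inverse-Gamma(shape = 3.1+11/2 = 8.6, scale = 12.8+24.8/2 = 25.2).
Mode = β/(α+1) = 25.2/9.6 = 2.625.
Mean = β/(α−1) = 25.2/7.6 = 3.316.
Mean > mode: the posterior has a right tail.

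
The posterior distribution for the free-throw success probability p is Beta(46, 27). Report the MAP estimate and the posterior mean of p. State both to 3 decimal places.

Mode = (46−1)/(46+27−2) = 45/71 = 0.634.
Mean = 46/(46+27) = 46/73 = 0.630.

MAP: 0.634. Posterior mean: 0.630.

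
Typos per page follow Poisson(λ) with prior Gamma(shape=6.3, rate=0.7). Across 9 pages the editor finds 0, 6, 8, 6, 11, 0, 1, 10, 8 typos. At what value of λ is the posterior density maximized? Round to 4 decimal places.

5.7010

Σ counts = 50. Posterior: Gamma(shape = 6.3+50 = 56.3, rate = 0.7+9 = 9.7).
Mode = (α−1)/β = 55.3/9.7 = 5.7010.
Mean = α/β = 56.3/9.7 = 5.8041.
This is the posterior mode — the MAP estimate.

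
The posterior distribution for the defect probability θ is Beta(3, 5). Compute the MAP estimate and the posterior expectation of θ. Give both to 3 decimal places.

Mode = (3−1)/(3+5−2) = 2/6 = 0.333.
Mean = 3/(3+5) = 3/8 = 0.375.

MAP estimate = 0.333, posterior expectation = 0.375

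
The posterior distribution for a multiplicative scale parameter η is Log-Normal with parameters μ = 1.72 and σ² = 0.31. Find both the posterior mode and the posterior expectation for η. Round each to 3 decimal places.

Mode = exp(μ − σ²) = exp(1.41) = 4.096.
Mean = exp(μ + σ²/2) = exp(1.875) = 6.521.

MAP = 4.096, posterior mean = 6.521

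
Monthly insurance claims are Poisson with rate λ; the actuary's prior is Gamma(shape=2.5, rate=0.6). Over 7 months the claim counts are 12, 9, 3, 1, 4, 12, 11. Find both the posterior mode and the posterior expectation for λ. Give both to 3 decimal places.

MAP = 7.039; posterior mean = 7.171

Σ counts = 52. Posterior: Gamma(shape = 2.5+52 = 54.5, rate = 0.6+7 = 7.6).
Mode = (α−1)/β = 53.5/7.6 = 7.039.
Mean = α/β = 54.5/7.6 = 7.171.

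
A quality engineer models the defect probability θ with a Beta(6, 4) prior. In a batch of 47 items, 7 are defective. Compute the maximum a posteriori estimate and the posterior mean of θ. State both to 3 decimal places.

Posterior: Beta(6+7, 4+40) = Beta(13, 44).
Mode = (13−1)/(13+44−2) = 12/55 = 0.218.
Mean = 13/(13+44) = 13/57 = 0.228.

MAP: 0.218. Posterior mean: 0.228.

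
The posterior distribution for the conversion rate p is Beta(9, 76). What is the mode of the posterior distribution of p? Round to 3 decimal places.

0.096

Mode = (9−1)/(9+76−2) = 8/83 = 0.096.
Mean = 9/(9+76) = 9/85 = 0.106.
This is the posterior mode — the MAP estimate.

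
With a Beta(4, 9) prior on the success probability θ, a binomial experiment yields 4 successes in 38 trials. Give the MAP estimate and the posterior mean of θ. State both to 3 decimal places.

MAP = 0.143; posterior mean = 0.157

Posterior: Beta(4+4, 9+34) = Beta(8, 43).
Mode = (8−1)/(8+43−2) = 7/49 = 0.143.
Mean = 8/(8+43) = 8/51 = 0.157.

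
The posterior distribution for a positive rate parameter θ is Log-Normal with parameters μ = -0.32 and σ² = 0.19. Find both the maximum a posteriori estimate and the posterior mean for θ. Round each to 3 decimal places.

Mode = exp(μ − σ²) = exp(-0.51) = 0.600.
Mean = exp(μ + σ²/2) = exp(-0.225) = 0.799.

θ_MAP = 0.600, E[θ|data] = 0.799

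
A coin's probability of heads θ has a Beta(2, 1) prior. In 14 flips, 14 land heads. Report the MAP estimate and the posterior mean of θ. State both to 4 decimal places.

Posterior: Beta(2+14, 1+0) = Beta(16, 1).
Since β = 1 ≤ 1 and α > 1, the Beta density is monotone increasing on [0,1]; the mode is at 1.
Mean = 16/(16+1) = 0.9412.

θ_MAP = 1.0000, E[θ|data] = 0.9412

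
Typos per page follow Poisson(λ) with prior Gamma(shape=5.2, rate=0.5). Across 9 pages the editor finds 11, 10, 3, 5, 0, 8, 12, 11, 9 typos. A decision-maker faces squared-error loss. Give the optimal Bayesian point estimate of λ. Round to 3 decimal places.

Σ counts = 69. Posterior: Gamma(shape = 5.2+69 = 74.2, rate = 0.5+9 = 9.5).
Mode = (α−1)/β = 73.2/9.5 = 7.705.
Mean = α/β = 74.2/9.5 = 7.811.
Squared-error loss ⇒ the optimal estimator is the posterior mean.

7.811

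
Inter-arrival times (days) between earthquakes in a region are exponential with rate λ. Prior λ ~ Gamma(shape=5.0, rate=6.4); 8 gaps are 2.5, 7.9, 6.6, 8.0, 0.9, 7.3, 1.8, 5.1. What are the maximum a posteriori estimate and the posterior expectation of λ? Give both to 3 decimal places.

λ_MAP = 0.258, E[λ|data] = 0.280

Σ times = 40.1. Posterior: Gamma(shape = 5.0+8 = 13.0, rate = 6.4+40.1 = 46.5).
Mode = (α−1)/β = 12.0/46.5 = 0.258.
Mean = α/β = 13.0/46.5 = 0.280.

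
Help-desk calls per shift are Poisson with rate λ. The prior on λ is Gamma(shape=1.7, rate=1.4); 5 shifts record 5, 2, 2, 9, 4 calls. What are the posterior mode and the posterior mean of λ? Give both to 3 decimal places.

posterior mode = 3.547, posterior mean = 3.703

Σ counts = 22. Posterior: Gamma(shape = 1.7+22 = 23.7, rate = 1.4+5 = 6.4).
Mode = (α−1)/β = 22.7/6.4 = 3.547.
Mean = α/β = 23.7/6.4 = 3.703.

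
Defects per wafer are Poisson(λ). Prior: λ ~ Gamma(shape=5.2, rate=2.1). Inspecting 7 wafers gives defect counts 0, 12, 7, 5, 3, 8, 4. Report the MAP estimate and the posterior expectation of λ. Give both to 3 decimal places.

MAP = 4.747, posterior mean = 4.857

Σ counts = 39. Posterior: Gamma(shape = 5.2+39 = 44.2, rate = 2.1+7 = 9.1).
Mode = (α−1)/β = 43.2/9.1 = 4.747.
Mean = α/β = 44.2/9.1 = 4.857.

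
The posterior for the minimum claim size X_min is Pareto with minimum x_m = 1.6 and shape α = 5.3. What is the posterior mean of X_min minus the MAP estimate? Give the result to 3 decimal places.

The Pareto density is strictly decreasing on [x_m, ∞), so the mode is x_m = 1.600.
Mean = α·x_m/(α−1) = 5.3·1.6/4.3 = 1.972.
Difference = 1.972 − 1.600 = 0.372.

0.372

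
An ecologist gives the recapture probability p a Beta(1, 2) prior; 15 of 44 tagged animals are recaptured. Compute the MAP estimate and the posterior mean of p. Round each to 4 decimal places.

Posterior: Beta(1+15, 2+29) = Beta(16, 31).
Mode = (16−1)/(16+31−2) = 15/45 = 0.3333.
Mean = 16/(16+31) = 16/47 = 0.3404.

p_MAP = 0.3333, E[p|data] = 0.3404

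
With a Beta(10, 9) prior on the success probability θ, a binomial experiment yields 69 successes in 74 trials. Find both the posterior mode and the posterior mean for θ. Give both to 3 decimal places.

Posterior: Beta(10+69, 9+5) = Beta(79, 14).
Mode = (79−1)/(79+14−2) = 78/91 = 0.857.
Mean = 79/(79+14) = 79/93 = 0.849.

θ_MAP = 0.857, E[θ|data] = 0.849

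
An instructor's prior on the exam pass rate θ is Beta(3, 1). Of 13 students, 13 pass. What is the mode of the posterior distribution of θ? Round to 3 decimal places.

Posterior: Beta(3+13, 1+0) = Beta(16, 1).
Since β = 1 ≤ 1 and α > 1, the Beta density is monotone increasing on [0,1]; the mode is at 1.
Mean = 16/(16+1) = 0.941.
This is the posterior mode — the MAP estimate.

1.000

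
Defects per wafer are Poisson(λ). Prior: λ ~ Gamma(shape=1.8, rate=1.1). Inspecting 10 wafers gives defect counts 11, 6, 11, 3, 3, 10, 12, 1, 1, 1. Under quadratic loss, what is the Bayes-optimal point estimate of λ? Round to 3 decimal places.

5.477

Σ counts = 59. Posterior: Gamma(shape = 1.8+59 = 60.8, rate = 1.1+10 = 11.1).
Mode = (α−1)/β = 59.8/11.1 = 5.387.
Mean = α/β = 60.8/11.1 = 5.477.
Quadratic loss ⇒ the optimal estimator is the posterior mean.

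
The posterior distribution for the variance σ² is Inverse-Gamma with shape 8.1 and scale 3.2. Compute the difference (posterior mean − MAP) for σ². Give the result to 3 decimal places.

Mode = β/(α+1) = 3.2/9.1 = 0.352.
Mean = β/(α−1) = 3.2/7.1 = 0.451.
Difference = 0.451 − 0.352 = 0.099.
Mean > mode: the posterior has a right tail.

0.099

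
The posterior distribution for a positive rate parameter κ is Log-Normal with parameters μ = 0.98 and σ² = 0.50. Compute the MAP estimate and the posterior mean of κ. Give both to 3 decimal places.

Mode = exp(μ − σ²) = exp(0.48) = 1.616.
Mean = exp(μ + σ²/2) = exp(1.230) = 3.421.

MAP = 1.616; posterior mean = 3.421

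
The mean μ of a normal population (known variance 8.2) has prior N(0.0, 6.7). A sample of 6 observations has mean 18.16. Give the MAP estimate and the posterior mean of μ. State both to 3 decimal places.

Posterior for μ is Normal. Precision-weighted mean: (1/6.7·0.0 + 6/8.2·18.16) / (1/6.7 + 6/8.2) = 15.083.
A Normal posterior is symmetric, so mode = mean.

MAP estimate = 15.083, posterior mean = 15.083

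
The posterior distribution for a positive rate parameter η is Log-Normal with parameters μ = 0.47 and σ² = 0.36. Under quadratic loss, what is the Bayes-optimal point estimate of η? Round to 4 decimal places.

1.9155

Mode = exp(μ − σ²) = exp(0.11) = 1.1163.
Mean = exp(μ + σ²/2) = exp(0.650) = 1.9155.
Quadratic loss ⇒ the optimal estimator is the posterior mean.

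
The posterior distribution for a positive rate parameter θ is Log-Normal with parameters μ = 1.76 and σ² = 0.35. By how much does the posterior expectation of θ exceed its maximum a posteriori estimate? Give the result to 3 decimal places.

Mode = exp(μ − σ²) = exp(1.41) = 4.096.
Mean = exp(μ + σ²/2) = exp(1.935) = 6.924.
Difference = 6.924 − 4.096 = 2.828.

2.828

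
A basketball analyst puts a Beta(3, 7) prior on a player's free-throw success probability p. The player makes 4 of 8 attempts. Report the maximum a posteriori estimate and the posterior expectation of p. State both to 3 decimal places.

p_MAP = 0.375, E[p|data] = 0.389

Posterior: Beta(3+4, 7+4) = Beta(7, 11).
Mode = (7−1)/(7+11−2) = 6/16 = 0.375.
Mean = 7/(7+11) = 7/18 = 0.389.
Mean > mode: the posterior has a right tail.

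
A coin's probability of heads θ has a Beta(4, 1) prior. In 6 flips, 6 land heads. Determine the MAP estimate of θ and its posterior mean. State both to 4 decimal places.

Posterior: Beta(4+6, 1+0) = Beta(10, 1).
Since β = 1 ≤ 1 and α > 1, the Beta density is monotone increasing on [0,1]; the mode is at 1.
Mean = 10/(10+1) = 0.9091.
Left-skewed posterior ⇒ mean < mode.

MAP estimate = 1.0000, posterior mean = 0.9091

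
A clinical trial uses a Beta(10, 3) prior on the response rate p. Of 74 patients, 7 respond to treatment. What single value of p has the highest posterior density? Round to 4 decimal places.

0.1882

Posterior: Beta(10+7, 3+67) = Beta(17, 70).
Mode = (17−1)/(17+70−2) = 16/85 = 0.1882.
Mean = 17/(17+70) = 17/87 = 0.1954.
This is the posterior mode — the MAP estimate.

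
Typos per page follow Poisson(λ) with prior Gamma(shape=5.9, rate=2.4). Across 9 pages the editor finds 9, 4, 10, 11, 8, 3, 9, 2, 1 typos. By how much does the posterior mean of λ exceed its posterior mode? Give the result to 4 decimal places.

Σ counts = 57. Posterior: Gamma(shape = 5.9+57 = 62.9, rate = 2.4+9 = 11.4).
Mode = (α−1)/β = 61.9/11.4 = 5.4298.
Mean = α/β = 62.9/11.4 = 5.5175.
Difference = 5.5175 − 5.4298 = 0.0877.
The mean is pulled above the mode by the posterior's right skew.

0.0877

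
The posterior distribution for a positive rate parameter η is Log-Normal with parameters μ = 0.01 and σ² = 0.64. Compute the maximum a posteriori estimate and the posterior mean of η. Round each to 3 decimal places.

Mode = exp(μ − σ²) = exp(-0.63) = 0.533.
Mean = exp(μ + σ²/2) = exp(0.330) = 1.391.
Mean > mode: the posterior has a right tail.

MAP: 0.533. Posterior mean: 1.391.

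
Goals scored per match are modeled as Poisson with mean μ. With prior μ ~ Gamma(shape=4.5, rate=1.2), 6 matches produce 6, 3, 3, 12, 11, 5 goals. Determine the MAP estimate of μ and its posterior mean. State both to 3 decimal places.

MAP estimate = 6.042, posterior mean = 6.181

Σ counts = 40. Posterior: Gamma(shape = 4.5+40 = 44.5, rate = 1.2+6 = 7.2).
Mode = (α−1)/β = 43.5/7.2 = 6.042.
Mean = α/β = 44.5/7.2 = 6.181.
The posterior is right-skewed, so the mean exceeds the mode.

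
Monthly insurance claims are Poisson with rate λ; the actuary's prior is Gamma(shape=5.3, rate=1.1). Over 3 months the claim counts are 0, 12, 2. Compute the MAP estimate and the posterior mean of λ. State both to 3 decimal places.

MAP = 4.463; posterior mean = 4.707

Σ counts = 14. Posterior: Gamma(shape = 5.3+14 = 19.3, rate = 1.1+3 = 4.1).
Mode = (α−1)/β = 18.3/4.1 = 4.463.
Mean = α/β = 19.3/4.1 = 4.707.
Right-skewed posterior ⇒ mode < mean.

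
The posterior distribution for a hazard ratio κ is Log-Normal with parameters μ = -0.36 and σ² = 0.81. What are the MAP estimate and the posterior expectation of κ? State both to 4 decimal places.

MAP: 0.3104. Posterior mean: 1.0460.

Mode = exp(μ − σ²) = exp(-1.17) = 0.3104.
Mean = exp(μ + σ²/2) = exp(0.045) = 1.0460.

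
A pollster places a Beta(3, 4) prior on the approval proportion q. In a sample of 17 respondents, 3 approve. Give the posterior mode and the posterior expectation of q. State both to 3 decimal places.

MAP: 0.227. Posterior mean: 0.250.

Posterior: Beta(3+3, 4+14) = Beta(6, 18).
Mode = (6−1)/(6+18−2) = 5/22 = 0.227.
Mean = 6/(6+18) = 6/24 = 0.250.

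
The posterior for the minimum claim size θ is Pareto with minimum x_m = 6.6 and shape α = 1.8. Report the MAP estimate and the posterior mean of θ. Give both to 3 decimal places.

The Pareto density is strictly decreasing on [x_m, ∞), so the mode is x_m = 6.600.
Mean = α·x_m/(α−1) = 1.8·6.6/0.8 = 14.850.
The mean is pulled above the mode by the posterior's right skew.

MAP = 6.600; posterior mean = 14.850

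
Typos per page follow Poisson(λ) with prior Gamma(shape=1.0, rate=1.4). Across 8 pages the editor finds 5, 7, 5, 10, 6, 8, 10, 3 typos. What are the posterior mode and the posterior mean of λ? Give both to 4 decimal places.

posterior mode = 5.7447, posterior mean = 5.8511

Σ counts = 54. Posterior: Gamma(shape = 1.0+54 = 55.0, rate = 1.4+8 = 9.4).
Mode = (α−1)/β = 54.0/9.4 = 5.7447.
Mean = α/β = 55.0/9.4 = 5.8511.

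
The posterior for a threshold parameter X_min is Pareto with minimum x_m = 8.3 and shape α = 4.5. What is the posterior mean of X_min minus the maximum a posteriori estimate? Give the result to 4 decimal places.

The Pareto density is strictly decreasing on [x_m, ∞), so the mode is x_m = 8.3000.
Mean = α·x_m/(α−1) = 4.5·8.3/3.5 = 10.6714.
Difference = 10.6714 − 8.3000 = 2.3714.
The mean is pulled above the mode by the posterior's right skew.

2.3714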